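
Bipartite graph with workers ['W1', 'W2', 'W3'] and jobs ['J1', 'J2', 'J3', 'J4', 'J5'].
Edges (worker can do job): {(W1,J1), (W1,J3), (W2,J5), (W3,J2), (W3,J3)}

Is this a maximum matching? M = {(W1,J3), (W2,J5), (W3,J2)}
Yes, size 3 is maximum

Proposed matching has size 3.
Maximum matching size for this graph: 3.

This is a maximum matching.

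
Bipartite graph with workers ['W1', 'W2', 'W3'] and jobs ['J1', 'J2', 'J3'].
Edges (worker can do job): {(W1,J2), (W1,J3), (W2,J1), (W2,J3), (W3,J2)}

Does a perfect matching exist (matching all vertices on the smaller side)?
Yes, perfect matching exists (size 3)

Perfect matching: {(W1,J3), (W2,J1), (W3,J2)}
All 3 vertices on the smaller side are matched.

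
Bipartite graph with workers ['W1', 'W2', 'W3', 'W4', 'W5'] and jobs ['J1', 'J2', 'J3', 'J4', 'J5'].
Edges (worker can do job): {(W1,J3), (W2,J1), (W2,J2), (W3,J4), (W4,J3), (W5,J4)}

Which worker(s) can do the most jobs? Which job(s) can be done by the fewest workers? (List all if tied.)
Most versatile: W2 (2 jobs); Least covered: J5 (0 workers)

Worker degrees (jobs they can do): W1:1, W2:2, W3:1, W4:1, W5:1
Job degrees (workers who can do it): J1:1, J2:1, J3:2, J4:2, J5:0

Maximum worker degree is 2, achieved by: W2
Minimum job degree is 0, achieved by: J5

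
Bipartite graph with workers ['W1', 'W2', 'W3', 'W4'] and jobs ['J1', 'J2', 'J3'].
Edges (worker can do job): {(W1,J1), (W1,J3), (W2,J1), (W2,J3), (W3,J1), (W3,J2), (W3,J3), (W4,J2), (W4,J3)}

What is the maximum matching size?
Maximum matching size = 3

Maximum matching: {(W1,J3), (W3,J1), (W4,J2)}
Size: 3

This assigns 3 workers to 3 distinct jobs.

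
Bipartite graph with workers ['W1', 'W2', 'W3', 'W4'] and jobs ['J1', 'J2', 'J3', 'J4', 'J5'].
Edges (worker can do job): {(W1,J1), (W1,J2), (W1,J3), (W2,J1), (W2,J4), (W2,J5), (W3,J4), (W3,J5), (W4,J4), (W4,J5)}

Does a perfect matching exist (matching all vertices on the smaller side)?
Yes, perfect matching exists (size 4)

Perfect matching: {(W1,J3), (W2,J1), (W3,J5), (W4,J4)}
All 4 vertices on the smaller side are matched.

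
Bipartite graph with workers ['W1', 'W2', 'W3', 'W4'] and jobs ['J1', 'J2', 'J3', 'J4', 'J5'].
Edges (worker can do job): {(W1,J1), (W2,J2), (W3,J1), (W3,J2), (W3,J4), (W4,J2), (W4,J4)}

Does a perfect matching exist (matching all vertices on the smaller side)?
No, maximum matching has size 3 < 4

Maximum matching has size 3, need 4 for perfect matching.
Unmatched workers: ['W1']
Unmatched jobs: ['J3', 'J5']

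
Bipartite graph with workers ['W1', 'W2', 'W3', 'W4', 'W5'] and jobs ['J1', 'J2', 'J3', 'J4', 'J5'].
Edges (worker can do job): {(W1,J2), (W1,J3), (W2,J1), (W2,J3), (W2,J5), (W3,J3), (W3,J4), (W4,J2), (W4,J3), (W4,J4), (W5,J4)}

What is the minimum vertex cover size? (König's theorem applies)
Minimum vertex cover size = 4

By König's theorem: in bipartite graphs,
min vertex cover = max matching = 4

Maximum matching has size 4, so minimum vertex cover also has size 4.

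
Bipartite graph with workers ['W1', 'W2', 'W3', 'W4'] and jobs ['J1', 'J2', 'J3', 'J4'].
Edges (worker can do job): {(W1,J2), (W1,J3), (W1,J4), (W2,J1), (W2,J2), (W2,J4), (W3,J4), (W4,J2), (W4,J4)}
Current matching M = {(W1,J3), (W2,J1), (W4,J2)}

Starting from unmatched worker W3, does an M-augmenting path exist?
Yes: W3 → J4

An M-augmenting path alternates non-matching / matching edges, starting and ending at unmatched vertices.
Path: W3 → J4
(J4 is unmatched in M, so the path is augmenting.)
Flipping edges along this path would increase |M| from 3 to 4.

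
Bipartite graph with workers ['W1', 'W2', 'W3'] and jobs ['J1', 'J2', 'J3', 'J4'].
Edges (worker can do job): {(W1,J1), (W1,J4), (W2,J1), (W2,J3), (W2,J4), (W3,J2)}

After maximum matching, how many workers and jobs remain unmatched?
Unmatched: 0 workers, 1 jobs

Maximum matching size: 3
Workers: 3 total, 3 matched, 0 unmatched
Jobs: 4 total, 3 matched, 1 unmatched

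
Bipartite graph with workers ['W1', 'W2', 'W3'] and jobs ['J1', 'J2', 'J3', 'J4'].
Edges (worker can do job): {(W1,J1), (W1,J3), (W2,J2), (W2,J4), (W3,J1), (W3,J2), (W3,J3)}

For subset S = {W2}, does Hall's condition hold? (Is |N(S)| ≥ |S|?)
Yes: |N(S)| = 2, |S| = 1

Subset S = {W2}
Neighbors N(S) = {J2, J4}

|N(S)| = 2, |S| = 1
Hall's condition: |N(S)| ≥ |S| is satisfied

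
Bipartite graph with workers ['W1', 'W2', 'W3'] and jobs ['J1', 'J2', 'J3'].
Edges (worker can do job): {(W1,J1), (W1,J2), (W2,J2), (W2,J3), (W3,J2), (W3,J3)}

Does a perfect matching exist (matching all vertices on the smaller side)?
Yes, perfect matching exists (size 3)

Perfect matching: {(W1,J1), (W2,J3), (W3,J2)}
All 3 vertices on the smaller side are matched.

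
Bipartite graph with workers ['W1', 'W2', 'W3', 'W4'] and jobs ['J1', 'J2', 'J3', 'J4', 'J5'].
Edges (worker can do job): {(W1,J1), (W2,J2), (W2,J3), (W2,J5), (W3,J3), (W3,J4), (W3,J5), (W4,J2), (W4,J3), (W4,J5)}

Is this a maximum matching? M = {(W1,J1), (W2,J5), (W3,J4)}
No, size 3 is not maximum

Proposed matching has size 3.
Maximum matching size for this graph: 4.

This is NOT maximum - can be improved to size 4.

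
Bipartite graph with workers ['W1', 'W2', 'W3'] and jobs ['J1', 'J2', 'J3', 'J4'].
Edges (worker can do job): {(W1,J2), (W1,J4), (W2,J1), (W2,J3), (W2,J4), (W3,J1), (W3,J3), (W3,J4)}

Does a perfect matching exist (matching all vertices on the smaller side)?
Yes, perfect matching exists (size 3)

Perfect matching: {(W1,J2), (W2,J3), (W3,J4)}
All 3 vertices on the smaller side are matched.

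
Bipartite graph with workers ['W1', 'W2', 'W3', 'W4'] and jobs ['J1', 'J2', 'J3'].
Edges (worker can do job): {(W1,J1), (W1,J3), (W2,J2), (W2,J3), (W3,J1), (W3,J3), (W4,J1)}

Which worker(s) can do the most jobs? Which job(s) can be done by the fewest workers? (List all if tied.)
Most versatile: W1, W2, W3 (2 jobs); Least covered: J2 (1 workers)

Worker degrees (jobs they can do): W1:2, W2:2, W3:2, W4:1
Job degrees (workers who can do it): J1:3, J2:1, J3:3

Maximum worker degree is 2, achieved by: W1, W2, W3
Minimum job degree is 1, achieved by: J2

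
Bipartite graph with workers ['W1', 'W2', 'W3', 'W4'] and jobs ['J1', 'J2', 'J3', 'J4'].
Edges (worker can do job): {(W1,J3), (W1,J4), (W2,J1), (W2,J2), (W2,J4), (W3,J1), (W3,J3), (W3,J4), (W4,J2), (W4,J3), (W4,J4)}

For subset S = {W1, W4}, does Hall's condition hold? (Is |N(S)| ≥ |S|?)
Yes: |N(S)| = 3, |S| = 2

Subset S = {W1, W4}
Neighbors N(S) = {J2, J3, J4}

|N(S)| = 3, |S| = 2
Hall's condition: |N(S)| ≥ |S| is satisfied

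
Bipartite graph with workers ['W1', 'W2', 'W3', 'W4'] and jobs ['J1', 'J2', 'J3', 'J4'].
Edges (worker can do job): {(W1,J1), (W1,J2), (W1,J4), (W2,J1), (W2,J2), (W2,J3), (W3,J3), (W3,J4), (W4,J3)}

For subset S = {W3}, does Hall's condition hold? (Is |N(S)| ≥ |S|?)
Yes: |N(S)| = 2, |S| = 1

Subset S = {W3}
Neighbors N(S) = {J3, J4}

|N(S)| = 2, |S| = 1
Hall's condition: |N(S)| ≥ |S| is satisfied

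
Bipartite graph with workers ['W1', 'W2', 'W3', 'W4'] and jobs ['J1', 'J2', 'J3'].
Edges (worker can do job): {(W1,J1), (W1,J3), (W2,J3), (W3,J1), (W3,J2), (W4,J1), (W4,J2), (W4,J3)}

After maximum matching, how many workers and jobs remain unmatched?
Unmatched: 1 workers, 0 jobs

Maximum matching size: 3
Workers: 4 total, 3 matched, 1 unmatched
Jobs: 3 total, 3 matched, 0 unmatched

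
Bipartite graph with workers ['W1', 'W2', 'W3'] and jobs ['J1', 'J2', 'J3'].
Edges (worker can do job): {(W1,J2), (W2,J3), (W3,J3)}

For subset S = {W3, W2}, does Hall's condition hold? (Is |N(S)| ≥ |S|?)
No: |N(S)| = 1, |S| = 2

Subset S = {W3, W2}
Neighbors N(S) = {J3}

|N(S)| = 1, |S| = 2
Hall's condition: |N(S)| ≥ |S| is NOT satisfied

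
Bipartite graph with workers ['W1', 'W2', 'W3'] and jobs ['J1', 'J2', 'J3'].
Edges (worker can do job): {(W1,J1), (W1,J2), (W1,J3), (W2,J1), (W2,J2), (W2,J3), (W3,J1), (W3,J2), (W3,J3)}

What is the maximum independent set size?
Maximum independent set = 3

By König's theorem:
- Min vertex cover = Max matching = 3
- Max independent set = Total vertices - Min vertex cover
- Max independent set = 6 - 3 = 3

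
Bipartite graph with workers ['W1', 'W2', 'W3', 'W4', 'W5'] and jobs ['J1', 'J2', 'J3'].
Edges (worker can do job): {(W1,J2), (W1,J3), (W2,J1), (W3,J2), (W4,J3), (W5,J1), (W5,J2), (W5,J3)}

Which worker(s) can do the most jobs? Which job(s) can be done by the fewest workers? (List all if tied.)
Most versatile: W5 (3 jobs); Least covered: J1 (2 workers)

Worker degrees (jobs they can do): W1:2, W2:1, W3:1, W4:1, W5:3
Job degrees (workers who can do it): J1:2, J2:3, J3:3

Maximum worker degree is 3, achieved by: W5
Minimum job degree is 2, achieved by: J1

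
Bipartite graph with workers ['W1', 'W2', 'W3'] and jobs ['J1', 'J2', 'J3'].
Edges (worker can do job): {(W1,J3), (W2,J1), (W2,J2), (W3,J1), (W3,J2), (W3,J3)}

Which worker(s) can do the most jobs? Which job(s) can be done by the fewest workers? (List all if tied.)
Most versatile: W3 (3 jobs); Least covered: J1, J2, J3 (2 workers)

Worker degrees (jobs they can do): W1:1, W2:2, W3:3
Job degrees (workers who can do it): J1:2, J2:2, J3:2

Maximum worker degree is 3, achieved by: W3
Minimum job degree is 2, achieved by: J1, J2, J3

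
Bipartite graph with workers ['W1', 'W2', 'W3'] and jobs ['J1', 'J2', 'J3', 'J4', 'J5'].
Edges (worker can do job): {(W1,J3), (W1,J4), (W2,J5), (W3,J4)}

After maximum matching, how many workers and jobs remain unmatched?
Unmatched: 0 workers, 2 jobs

Maximum matching size: 3
Workers: 3 total, 3 matched, 0 unmatched
Jobs: 5 total, 3 matched, 2 unmatched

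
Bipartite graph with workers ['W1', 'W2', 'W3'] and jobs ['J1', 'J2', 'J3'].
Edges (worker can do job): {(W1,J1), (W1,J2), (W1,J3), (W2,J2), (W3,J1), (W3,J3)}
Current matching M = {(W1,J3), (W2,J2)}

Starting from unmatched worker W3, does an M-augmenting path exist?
Yes: W3 → J1

An M-augmenting path alternates non-matching / matching edges, starting and ending at unmatched vertices.
Path: W3 → J1
(J1 is unmatched in M, so the path is augmenting.)
Flipping edges along this path would increase |M| from 2 to 3.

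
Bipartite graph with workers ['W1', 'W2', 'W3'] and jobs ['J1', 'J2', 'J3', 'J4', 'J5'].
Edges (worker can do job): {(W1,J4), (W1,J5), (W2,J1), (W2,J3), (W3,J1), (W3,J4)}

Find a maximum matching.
Matching: {(W1,J4), (W2,J3), (W3,J1)}

Maximum matching (size 3):
  W1 → J4
  W2 → J3
  W3 → J1

Each worker is assigned to at most one job, and each job to at most one worker.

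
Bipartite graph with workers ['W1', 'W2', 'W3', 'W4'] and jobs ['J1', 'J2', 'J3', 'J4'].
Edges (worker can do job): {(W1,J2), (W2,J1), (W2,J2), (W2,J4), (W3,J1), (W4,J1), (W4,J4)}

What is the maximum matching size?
Maximum matching size = 3

Maximum matching: {(W1,J2), (W3,J1), (W4,J4)}
Size: 3

This assigns 3 workers to 3 distinct jobs.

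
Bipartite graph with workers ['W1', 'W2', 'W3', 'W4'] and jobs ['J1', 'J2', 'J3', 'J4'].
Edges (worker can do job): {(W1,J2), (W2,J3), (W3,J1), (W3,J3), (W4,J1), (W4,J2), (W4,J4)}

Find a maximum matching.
Matching: {(W1,J2), (W2,J3), (W3,J1), (W4,J4)}

Maximum matching (size 4):
  W1 → J2
  W2 → J3
  W3 → J1
  W4 → J4

Each worker is assigned to at most one job, and each job to at most one worker.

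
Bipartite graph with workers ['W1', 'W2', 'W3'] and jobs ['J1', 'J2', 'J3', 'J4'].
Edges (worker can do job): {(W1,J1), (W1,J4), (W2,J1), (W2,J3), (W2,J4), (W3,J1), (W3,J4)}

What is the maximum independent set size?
Maximum independent set = 4

By König's theorem:
- Min vertex cover = Max matching = 3
- Max independent set = Total vertices - Min vertex cover
- Max independent set = 7 - 3 = 4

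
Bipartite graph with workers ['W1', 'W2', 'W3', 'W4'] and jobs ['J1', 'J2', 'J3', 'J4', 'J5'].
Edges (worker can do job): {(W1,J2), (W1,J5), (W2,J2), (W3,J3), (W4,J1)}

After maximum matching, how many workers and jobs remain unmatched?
Unmatched: 0 workers, 1 jobs

Maximum matching size: 4
Workers: 4 total, 4 matched, 0 unmatched
Jobs: 5 total, 4 matched, 1 unmatched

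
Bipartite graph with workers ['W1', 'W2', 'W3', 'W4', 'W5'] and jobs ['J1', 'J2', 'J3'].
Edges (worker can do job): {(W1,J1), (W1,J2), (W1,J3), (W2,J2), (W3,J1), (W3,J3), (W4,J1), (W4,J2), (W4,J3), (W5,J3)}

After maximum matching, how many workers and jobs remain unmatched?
Unmatched: 2 workers, 0 jobs

Maximum matching size: 3
Workers: 5 total, 3 matched, 2 unmatched
Jobs: 3 total, 3 matched, 0 unmatched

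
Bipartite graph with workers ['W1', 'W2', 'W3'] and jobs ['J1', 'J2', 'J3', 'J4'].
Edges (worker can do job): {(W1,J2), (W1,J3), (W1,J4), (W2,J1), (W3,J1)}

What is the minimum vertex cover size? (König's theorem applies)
Minimum vertex cover size = 2

By König's theorem: in bipartite graphs,
min vertex cover = max matching = 2

Maximum matching has size 2, so minimum vertex cover also has size 2.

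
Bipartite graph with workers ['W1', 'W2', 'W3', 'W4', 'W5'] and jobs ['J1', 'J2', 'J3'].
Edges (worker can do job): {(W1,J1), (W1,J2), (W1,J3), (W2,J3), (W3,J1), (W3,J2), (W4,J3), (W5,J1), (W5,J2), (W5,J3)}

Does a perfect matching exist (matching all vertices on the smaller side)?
Yes, perfect matching exists (size 3)

Perfect matching: {(W1,J1), (W3,J2), (W5,J3)}
All 3 vertices on the smaller side are matched.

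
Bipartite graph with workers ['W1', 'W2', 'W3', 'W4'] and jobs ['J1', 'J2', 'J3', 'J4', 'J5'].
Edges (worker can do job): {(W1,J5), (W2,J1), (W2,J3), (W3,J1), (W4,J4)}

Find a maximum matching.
Matching: {(W1,J5), (W2,J3), (W3,J1), (W4,J4)}

Maximum matching (size 4):
  W1 → J5
  W2 → J3
  W3 → J1
  W4 → J4

Each worker is assigned to at most one job, and each job to at most one worker.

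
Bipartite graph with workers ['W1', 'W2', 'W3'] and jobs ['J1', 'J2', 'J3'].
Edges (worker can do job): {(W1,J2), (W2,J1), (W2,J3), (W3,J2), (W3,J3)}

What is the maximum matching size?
Maximum matching size = 3

Maximum matching: {(W1,J2), (W2,J1), (W3,J3)}
Size: 3

This assigns 3 workers to 3 distinct jobs.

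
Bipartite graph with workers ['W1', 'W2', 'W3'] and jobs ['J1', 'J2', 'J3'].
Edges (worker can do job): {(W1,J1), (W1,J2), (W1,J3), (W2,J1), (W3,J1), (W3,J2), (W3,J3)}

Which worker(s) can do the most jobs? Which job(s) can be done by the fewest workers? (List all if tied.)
Most versatile: W1, W3 (3 jobs); Least covered: J2, J3 (2 workers)

Worker degrees (jobs they can do): W1:3, W2:1, W3:3
Job degrees (workers who can do it): J1:3, J2:2, J3:2

Maximum worker degree is 3, achieved by: W1, W3
Minimum job degree is 2, achieved by: J2, J3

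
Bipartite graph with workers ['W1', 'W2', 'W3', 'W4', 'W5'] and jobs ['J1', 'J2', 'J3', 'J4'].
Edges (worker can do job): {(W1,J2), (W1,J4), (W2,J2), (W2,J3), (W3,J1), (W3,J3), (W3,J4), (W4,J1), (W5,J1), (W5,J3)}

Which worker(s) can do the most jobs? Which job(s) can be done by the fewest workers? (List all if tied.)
Most versatile: W3 (3 jobs); Least covered: J2, J4 (2 workers)

Worker degrees (jobs they can do): W1:2, W2:2, W3:3, W4:1, W5:2
Job degrees (workers who can do it): J1:3, J2:2, J3:3, J4:2

Maximum worker degree is 3, achieved by: W3
Minimum job degree is 2, achieved by: J2, J4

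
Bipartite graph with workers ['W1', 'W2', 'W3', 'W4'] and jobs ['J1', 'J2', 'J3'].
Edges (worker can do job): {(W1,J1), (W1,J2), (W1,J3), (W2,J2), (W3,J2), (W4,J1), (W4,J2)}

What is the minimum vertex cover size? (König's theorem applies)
Minimum vertex cover size = 3

By König's theorem: in bipartite graphs,
min vertex cover = max matching = 3

Maximum matching has size 3, so minimum vertex cover also has size 3.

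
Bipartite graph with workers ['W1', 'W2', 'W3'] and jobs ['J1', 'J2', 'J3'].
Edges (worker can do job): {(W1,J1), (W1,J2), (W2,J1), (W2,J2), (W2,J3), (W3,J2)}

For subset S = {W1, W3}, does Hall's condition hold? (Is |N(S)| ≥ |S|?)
Yes: |N(S)| = 2, |S| = 2

Subset S = {W1, W3}
Neighbors N(S) = {J1, J2}

|N(S)| = 2, |S| = 2
Hall's condition: |N(S)| ≥ |S| is satisfied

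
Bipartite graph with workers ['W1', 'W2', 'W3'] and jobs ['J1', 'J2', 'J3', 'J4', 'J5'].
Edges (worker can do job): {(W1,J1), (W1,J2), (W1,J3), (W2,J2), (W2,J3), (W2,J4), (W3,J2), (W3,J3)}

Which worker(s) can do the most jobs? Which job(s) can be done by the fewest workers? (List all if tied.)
Most versatile: W1, W2 (3 jobs); Least covered: J5 (0 workers)

Worker degrees (jobs they can do): W1:3, W2:3, W3:2
Job degrees (workers who can do it): J1:1, J2:3, J3:3, J4:1, J5:0

Maximum worker degree is 3, achieved by: W1, W2
Minimum job degree is 0, achieved by: J5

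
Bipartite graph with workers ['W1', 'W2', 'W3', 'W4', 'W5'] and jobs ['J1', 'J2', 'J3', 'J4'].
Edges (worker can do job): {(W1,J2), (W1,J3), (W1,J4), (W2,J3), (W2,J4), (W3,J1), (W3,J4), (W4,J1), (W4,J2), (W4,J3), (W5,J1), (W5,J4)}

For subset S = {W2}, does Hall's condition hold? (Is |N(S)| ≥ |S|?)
Yes: |N(S)| = 2, |S| = 1

Subset S = {W2}
Neighbors N(S) = {J3, J4}

|N(S)| = 2, |S| = 1
Hall's condition: |N(S)| ≥ |S| is satisfied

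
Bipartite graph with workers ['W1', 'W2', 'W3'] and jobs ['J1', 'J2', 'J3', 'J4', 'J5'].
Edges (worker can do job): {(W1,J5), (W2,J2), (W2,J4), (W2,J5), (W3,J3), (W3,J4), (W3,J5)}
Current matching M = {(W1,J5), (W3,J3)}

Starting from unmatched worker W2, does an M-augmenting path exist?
Yes: W2 → J2

An M-augmenting path alternates non-matching / matching edges, starting and ending at unmatched vertices.
Path: W2 → J2
(J2 is unmatched in M, so the path is augmenting.)
Flipping edges along this path would increase |M| from 2 to 3.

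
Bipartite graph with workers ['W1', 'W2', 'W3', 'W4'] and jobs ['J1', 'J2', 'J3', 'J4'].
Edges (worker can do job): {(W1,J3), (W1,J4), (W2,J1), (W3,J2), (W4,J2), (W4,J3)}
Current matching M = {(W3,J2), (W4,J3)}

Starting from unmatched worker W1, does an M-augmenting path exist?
Yes: W1 → J4

An M-augmenting path alternates non-matching / matching edges, starting and ending at unmatched vertices.
Path: W1 → J4
(J4 is unmatched in M, so the path is augmenting.)
Flipping edges along this path would increase |M| from 2 to 3.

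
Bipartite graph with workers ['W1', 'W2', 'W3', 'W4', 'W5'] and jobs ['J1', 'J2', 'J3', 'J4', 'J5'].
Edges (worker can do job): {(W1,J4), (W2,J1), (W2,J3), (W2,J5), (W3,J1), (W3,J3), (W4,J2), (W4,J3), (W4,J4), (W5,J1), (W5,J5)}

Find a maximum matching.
Matching: {(W1,J4), (W2,J1), (W3,J3), (W4,J2), (W5,J5)}

Maximum matching (size 5):
  W1 → J4
  W2 → J1
  W3 → J3
  W4 → J2
  W5 → J5

Each worker is assigned to at most one job, and each job to at most one worker.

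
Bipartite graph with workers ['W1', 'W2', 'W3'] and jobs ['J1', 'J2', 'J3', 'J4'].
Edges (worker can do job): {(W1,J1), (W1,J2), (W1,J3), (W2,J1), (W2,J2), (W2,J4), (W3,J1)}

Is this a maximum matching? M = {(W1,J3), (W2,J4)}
No, size 2 is not maximum

Proposed matching has size 2.
Maximum matching size for this graph: 3.

This is NOT maximum - can be improved to size 3.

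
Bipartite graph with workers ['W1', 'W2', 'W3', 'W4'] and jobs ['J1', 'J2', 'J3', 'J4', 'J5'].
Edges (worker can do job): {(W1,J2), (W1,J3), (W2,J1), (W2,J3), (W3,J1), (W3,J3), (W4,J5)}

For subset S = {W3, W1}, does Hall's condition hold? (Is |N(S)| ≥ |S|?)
Yes: |N(S)| = 3, |S| = 2

Subset S = {W3, W1}
Neighbors N(S) = {J1, J2, J3}

|N(S)| = 3, |S| = 2
Hall's condition: |N(S)| ≥ |S| is satisfied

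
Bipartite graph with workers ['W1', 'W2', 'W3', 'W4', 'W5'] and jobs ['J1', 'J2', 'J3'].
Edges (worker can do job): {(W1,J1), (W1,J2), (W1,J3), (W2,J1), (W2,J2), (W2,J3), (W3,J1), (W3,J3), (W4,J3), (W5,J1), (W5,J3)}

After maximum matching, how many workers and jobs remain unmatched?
Unmatched: 2 workers, 0 jobs

Maximum matching size: 3
Workers: 5 total, 3 matched, 2 unmatched
Jobs: 3 total, 3 matched, 0 unmatched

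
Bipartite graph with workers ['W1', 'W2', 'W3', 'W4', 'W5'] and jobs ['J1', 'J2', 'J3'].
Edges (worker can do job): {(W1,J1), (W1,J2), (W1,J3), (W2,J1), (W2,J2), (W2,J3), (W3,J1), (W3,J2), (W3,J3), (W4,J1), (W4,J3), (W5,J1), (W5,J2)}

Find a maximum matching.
Matching: {(W3,J2), (W4,J3), (W5,J1)}

Maximum matching (size 3):
  W3 → J2
  W4 → J3
  W5 → J1

Each worker is assigned to at most one job, and each job to at most one worker.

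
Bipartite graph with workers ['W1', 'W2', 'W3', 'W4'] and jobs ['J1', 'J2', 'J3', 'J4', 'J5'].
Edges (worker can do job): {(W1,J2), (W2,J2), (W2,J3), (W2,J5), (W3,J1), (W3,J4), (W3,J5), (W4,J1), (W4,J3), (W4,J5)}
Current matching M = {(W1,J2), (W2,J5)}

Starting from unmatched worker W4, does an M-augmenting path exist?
Yes: W4 → J3

An M-augmenting path alternates non-matching / matching edges, starting and ending at unmatched vertices.
Path: W4 → J3
(J3 is unmatched in M, so the path is augmenting.)
Flipping edges along this path would increase |M| from 2 to 3.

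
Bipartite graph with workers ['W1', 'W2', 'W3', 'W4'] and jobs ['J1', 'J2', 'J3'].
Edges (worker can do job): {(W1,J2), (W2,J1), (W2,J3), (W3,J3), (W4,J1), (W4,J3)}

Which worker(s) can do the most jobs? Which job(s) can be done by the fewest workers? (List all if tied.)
Most versatile: W2, W4 (2 jobs); Least covered: J2 (1 workers)

Worker degrees (jobs they can do): W1:1, W2:2, W3:1, W4:2
Job degrees (workers who can do it): J1:2, J2:1, J3:3

Maximum worker degree is 2, achieved by: W2, W4
Minimum job degree is 1, achieved by: J2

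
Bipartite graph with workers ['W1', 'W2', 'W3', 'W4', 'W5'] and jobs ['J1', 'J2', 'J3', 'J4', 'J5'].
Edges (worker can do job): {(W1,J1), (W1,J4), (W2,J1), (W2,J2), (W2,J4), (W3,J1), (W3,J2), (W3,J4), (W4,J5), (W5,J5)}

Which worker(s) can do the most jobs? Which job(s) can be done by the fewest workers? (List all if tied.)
Most versatile: W2, W3 (3 jobs); Least covered: J3 (0 workers)

Worker degrees (jobs they can do): W1:2, W2:3, W3:3, W4:1, W5:1
Job degrees (workers who can do it): J1:3, J2:2, J3:0, J4:3, J5:2

Maximum worker degree is 3, achieved by: W2, W3
Minimum job degree is 0, achieved by: J3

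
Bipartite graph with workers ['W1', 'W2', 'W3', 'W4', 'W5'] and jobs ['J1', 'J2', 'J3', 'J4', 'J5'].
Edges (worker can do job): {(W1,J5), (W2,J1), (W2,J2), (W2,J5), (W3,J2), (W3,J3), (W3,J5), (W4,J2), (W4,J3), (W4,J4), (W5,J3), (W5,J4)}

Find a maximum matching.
Matching: {(W1,J5), (W2,J1), (W3,J2), (W4,J3), (W5,J4)}

Maximum matching (size 5):
  W1 → J5
  W2 → J1
  W3 → J2
  W4 → J3
  W5 → J4

Each worker is assigned to at most one job, and each job to at most one worker.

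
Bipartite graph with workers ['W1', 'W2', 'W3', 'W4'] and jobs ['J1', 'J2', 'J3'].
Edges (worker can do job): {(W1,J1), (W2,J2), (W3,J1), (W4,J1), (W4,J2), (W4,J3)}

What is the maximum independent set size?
Maximum independent set = 4

By König's theorem:
- Min vertex cover = Max matching = 3
- Max independent set = Total vertices - Min vertex cover
- Max independent set = 7 - 3 = 4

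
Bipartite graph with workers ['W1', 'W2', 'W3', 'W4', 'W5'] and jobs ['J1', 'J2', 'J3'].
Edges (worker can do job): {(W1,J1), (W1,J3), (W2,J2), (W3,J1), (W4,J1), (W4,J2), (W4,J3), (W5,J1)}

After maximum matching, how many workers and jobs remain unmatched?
Unmatched: 2 workers, 0 jobs

Maximum matching size: 3
Workers: 5 total, 3 matched, 2 unmatched
Jobs: 3 total, 3 matched, 0 unmatched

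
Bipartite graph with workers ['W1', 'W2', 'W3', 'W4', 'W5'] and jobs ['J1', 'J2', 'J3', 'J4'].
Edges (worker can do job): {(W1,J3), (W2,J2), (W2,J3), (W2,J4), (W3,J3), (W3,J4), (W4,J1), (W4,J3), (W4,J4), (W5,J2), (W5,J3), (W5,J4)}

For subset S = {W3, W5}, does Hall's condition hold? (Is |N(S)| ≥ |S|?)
Yes: |N(S)| = 3, |S| = 2

Subset S = {W3, W5}
Neighbors N(S) = {J2, J3, J4}

|N(S)| = 3, |S| = 2
Hall's condition: |N(S)| ≥ |S| is satisfied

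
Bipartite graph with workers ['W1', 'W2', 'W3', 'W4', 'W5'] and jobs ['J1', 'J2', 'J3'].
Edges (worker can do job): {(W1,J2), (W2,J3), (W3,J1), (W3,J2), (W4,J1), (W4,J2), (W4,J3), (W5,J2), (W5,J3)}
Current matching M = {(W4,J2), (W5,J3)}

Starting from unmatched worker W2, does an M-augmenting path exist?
Yes: W2 → J3 → W5 → J2 → W4 → J1

An M-augmenting path alternates non-matching / matching edges, starting and ending at unmatched vertices.
Path: W2 → J3 → W5 → J2 → W4 → J1
(J1 is unmatched in M, so the path is augmenting.)
Flipping edges along this path would increase |M| from 2 to 3.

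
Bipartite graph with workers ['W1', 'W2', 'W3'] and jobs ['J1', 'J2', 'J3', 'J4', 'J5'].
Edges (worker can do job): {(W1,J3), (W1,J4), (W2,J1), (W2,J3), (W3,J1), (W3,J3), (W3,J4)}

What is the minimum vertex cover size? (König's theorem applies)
Minimum vertex cover size = 3

By König's theorem: in bipartite graphs,
min vertex cover = max matching = 3

Maximum matching has size 3, so minimum vertex cover also has size 3.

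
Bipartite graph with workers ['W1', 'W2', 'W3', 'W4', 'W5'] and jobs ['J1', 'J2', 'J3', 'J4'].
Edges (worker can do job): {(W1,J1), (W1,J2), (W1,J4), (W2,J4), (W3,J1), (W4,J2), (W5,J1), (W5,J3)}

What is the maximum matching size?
Maximum matching size = 4

Maximum matching: {(W1,J4), (W3,J1), (W4,J2), (W5,J3)}
Size: 4

This assigns 4 workers to 4 distinct jobs.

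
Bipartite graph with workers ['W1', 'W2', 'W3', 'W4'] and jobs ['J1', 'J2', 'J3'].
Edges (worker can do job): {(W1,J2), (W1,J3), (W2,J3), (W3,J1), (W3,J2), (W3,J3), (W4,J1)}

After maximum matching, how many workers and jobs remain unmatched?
Unmatched: 1 workers, 0 jobs

Maximum matching size: 3
Workers: 4 total, 3 matched, 1 unmatched
Jobs: 3 total, 3 matched, 0 unmatched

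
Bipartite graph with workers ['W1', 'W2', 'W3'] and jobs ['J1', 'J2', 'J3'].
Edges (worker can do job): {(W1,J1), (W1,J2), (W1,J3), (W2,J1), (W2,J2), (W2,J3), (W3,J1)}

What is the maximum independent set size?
Maximum independent set = 3

By König's theorem:
- Min vertex cover = Max matching = 3
- Max independent set = Total vertices - Min vertex cover
- Max independent set = 6 - 3 = 3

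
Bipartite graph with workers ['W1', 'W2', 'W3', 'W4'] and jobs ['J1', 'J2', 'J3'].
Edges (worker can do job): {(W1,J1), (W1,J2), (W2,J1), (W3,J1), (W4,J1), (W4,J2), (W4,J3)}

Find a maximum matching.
Matching: {(W1,J2), (W3,J1), (W4,J3)}

Maximum matching (size 3):
  W1 → J2
  W3 → J1
  W4 → J3

Each worker is assigned to at most one job, and each job to at most one worker.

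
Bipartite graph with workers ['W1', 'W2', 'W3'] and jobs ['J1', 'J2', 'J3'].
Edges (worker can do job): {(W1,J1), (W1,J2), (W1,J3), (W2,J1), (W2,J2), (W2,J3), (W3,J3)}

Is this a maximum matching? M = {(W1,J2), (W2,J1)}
No, size 2 is not maximum

Proposed matching has size 2.
Maximum matching size for this graph: 3.

This is NOT maximum - can be improved to size 3.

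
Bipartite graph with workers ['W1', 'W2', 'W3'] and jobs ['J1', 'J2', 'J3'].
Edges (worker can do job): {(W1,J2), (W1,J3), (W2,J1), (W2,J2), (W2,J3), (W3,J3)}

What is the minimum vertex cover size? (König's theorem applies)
Minimum vertex cover size = 3

By König's theorem: in bipartite graphs,
min vertex cover = max matching = 3

Maximum matching has size 3, so minimum vertex cover also has size 3.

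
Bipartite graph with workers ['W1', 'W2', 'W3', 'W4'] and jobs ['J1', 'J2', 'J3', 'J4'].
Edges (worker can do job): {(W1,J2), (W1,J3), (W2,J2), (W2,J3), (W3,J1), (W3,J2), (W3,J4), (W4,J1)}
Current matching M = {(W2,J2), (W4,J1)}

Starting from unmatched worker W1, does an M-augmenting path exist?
Yes: W1 → J2 → W2 → J3

An M-augmenting path alternates non-matching / matching edges, starting and ending at unmatched vertices.
Path: W1 → J2 → W2 → J3
(J3 is unmatched in M, so the path is augmenting.)
Flipping edges along this path would increase |M| from 2 to 3.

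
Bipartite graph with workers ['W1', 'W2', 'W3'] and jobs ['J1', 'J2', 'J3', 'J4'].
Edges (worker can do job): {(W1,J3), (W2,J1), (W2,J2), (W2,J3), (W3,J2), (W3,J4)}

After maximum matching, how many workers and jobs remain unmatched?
Unmatched: 0 workers, 1 jobs

Maximum matching size: 3
Workers: 3 total, 3 matched, 0 unmatched
Jobs: 4 total, 3 matched, 1 unmatched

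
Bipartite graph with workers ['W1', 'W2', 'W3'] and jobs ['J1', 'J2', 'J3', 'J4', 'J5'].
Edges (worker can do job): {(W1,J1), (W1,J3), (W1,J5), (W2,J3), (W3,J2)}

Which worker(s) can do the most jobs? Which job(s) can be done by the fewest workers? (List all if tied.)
Most versatile: W1 (3 jobs); Least covered: J4 (0 workers)

Worker degrees (jobs they can do): W1:3, W2:1, W3:1
Job degrees (workers who can do it): J1:1, J2:1, J3:2, J4:0, J5:1

Maximum worker degree is 3, achieved by: W1
Minimum job degree is 0, achieved by: J4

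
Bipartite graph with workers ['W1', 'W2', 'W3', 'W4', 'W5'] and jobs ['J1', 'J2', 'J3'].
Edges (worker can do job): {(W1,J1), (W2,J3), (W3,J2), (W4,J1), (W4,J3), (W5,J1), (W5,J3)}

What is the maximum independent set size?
Maximum independent set = 5

By König's theorem:
- Min vertex cover = Max matching = 3
- Max independent set = Total vertices - Min vertex cover
- Max independent set = 8 - 3 = 5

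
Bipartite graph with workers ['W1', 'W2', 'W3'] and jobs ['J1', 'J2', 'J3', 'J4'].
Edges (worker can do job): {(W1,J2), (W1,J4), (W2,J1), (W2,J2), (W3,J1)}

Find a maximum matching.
Matching: {(W1,J4), (W2,J2), (W3,J1)}

Maximum matching (size 3):
  W1 → J4
  W2 → J2
  W3 → J1

Each worker is assigned to at most one job, and each job to at most one worker.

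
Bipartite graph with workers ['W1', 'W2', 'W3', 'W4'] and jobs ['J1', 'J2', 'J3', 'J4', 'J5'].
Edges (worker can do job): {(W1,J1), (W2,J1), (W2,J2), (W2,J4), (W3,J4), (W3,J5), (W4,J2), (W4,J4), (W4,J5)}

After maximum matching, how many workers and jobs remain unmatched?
Unmatched: 0 workers, 1 jobs

Maximum matching size: 4
Workers: 4 total, 4 matched, 0 unmatched
Jobs: 5 total, 4 matched, 1 unmatched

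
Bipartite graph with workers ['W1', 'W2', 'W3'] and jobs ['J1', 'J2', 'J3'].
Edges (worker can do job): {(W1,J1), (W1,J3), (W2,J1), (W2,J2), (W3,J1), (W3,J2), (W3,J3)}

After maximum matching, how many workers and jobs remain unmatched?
Unmatched: 0 workers, 0 jobs

Maximum matching size: 3
Workers: 3 total, 3 matched, 0 unmatched
Jobs: 3 total, 3 matched, 0 unmatched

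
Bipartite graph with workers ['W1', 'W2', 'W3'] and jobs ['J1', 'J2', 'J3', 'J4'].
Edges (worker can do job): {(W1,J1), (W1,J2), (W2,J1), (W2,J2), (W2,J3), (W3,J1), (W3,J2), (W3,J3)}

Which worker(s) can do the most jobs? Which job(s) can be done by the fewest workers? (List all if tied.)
Most versatile: W2, W3 (3 jobs); Least covered: J4 (0 workers)

Worker degrees (jobs they can do): W1:2, W2:3, W3:3
Job degrees (workers who can do it): J1:3, J2:3, J3:2, J4:0

Maximum worker degree is 3, achieved by: W2, W3
Minimum job degree is 0, achieved by: J4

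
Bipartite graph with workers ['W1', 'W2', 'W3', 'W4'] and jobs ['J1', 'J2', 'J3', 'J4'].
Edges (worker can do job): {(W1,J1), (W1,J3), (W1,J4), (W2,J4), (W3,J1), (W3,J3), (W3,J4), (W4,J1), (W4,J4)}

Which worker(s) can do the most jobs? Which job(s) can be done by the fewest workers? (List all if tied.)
Most versatile: W1, W3 (3 jobs); Least covered: J2 (0 workers)

Worker degrees (jobs they can do): W1:3, W2:1, W3:3, W4:2
Job degrees (workers who can do it): J1:3, J2:0, J3:2, J4:4

Maximum worker degree is 3, achieved by: W1, W3
Minimum job degree is 0, achieved by: J2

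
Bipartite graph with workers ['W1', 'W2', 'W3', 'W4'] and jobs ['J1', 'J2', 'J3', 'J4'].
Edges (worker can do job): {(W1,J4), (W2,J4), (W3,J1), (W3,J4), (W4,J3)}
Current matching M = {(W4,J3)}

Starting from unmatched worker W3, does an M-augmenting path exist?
Yes: W3 → J4

An M-augmenting path alternates non-matching / matching edges, starting and ending at unmatched vertices.
Path: W3 → J4
(J4 is unmatched in M, so the path is augmenting.)
Flipping edges along this path would increase |M| from 1 to 2.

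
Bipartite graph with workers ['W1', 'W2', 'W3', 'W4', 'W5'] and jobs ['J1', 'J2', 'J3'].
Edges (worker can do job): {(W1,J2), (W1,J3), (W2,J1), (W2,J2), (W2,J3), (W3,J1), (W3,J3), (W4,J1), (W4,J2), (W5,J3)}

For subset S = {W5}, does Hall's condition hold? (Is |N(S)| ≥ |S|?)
Yes: |N(S)| = 1, |S| = 1

Subset S = {W5}
Neighbors N(S) = {J3}

|N(S)| = 1, |S| = 1
Hall's condition: |N(S)| ≥ |S| is satisfied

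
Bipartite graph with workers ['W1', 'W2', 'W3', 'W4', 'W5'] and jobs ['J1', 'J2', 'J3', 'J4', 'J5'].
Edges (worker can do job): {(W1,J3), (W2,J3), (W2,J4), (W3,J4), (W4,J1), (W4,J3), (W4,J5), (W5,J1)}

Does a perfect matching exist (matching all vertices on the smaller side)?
No, maximum matching has size 4 < 5

Maximum matching has size 4, need 5 for perfect matching.
Unmatched workers: ['W2']
Unmatched jobs: ['J2']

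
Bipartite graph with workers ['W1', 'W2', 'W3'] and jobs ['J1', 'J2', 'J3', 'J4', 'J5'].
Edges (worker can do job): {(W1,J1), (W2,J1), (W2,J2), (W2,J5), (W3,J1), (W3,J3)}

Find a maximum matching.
Matching: {(W1,J1), (W2,J2), (W3,J3)}

Maximum matching (size 3):
  W1 → J1
  W2 → J2
  W3 → J3

Each worker is assigned to at most one job, and each job to at most one worker.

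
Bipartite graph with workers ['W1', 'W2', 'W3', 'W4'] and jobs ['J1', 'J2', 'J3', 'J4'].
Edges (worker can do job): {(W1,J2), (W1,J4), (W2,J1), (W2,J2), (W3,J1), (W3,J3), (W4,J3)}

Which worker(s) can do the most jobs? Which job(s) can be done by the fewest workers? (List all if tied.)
Most versatile: W1, W2, W3 (2 jobs); Least covered: J4 (1 workers)

Worker degrees (jobs they can do): W1:2, W2:2, W3:2, W4:1
Job degrees (workers who can do it): J1:2, J2:2, J3:2, J4:1

Maximum worker degree is 2, achieved by: W1, W2, W3
Minimum job degree is 1, achieved by: J4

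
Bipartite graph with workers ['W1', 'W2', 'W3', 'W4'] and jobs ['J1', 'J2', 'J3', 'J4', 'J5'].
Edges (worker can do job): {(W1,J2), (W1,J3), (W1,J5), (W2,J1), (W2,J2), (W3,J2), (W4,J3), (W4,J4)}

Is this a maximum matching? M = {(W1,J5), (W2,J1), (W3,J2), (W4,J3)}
Yes, size 4 is maximum

Proposed matching has size 4.
Maximum matching size for this graph: 4.

This is a maximum matching.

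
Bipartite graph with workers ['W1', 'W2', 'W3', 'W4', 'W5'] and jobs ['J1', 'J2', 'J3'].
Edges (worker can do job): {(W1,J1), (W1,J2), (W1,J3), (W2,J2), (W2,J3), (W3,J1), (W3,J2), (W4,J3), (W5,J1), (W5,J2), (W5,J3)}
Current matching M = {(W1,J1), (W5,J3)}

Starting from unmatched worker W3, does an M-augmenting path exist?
Yes: W3 → J2

An M-augmenting path alternates non-matching / matching edges, starting and ending at unmatched vertices.
Path: W3 → J2
(J2 is unmatched in M, so the path is augmenting.)
Flipping edges along this path would increase |M| from 2 to 3.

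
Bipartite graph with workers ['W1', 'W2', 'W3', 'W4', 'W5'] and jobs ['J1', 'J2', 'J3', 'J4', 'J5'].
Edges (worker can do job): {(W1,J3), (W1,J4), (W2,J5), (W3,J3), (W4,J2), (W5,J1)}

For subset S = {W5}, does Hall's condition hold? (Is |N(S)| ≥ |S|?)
Yes: |N(S)| = 1, |S| = 1

Subset S = {W5}
Neighbors N(S) = {J1}

|N(S)| = 1, |S| = 1
Hall's condition: |N(S)| ≥ |S| is satisfied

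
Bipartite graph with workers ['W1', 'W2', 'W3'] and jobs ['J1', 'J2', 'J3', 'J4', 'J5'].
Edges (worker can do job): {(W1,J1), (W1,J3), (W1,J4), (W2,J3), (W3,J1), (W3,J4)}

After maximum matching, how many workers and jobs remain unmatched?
Unmatched: 0 workers, 2 jobs

Maximum matching size: 3
Workers: 3 total, 3 matched, 0 unmatched
Jobs: 5 total, 3 matched, 2 unmatched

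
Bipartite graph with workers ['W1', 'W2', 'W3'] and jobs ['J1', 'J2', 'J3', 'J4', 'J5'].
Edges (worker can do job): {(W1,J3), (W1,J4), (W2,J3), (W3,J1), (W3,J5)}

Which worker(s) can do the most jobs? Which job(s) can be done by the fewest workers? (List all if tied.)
Most versatile: W1, W3 (2 jobs); Least covered: J2 (0 workers)

Worker degrees (jobs they can do): W1:2, W2:1, W3:2
Job degrees (workers who can do it): J1:1, J2:0, J3:2, J4:1, J5:1

Maximum worker degree is 2, achieved by: W1, W3
Minimum job degree is 0, achieved by: J2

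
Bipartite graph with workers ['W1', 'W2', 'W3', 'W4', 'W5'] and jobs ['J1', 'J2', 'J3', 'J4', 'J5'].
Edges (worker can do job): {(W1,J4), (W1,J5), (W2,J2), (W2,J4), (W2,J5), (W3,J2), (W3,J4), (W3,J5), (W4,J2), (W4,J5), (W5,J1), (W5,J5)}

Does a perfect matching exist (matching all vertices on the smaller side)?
No, maximum matching has size 4 < 5

Maximum matching has size 4, need 5 for perfect matching.
Unmatched workers: ['W2']
Unmatched jobs: ['J3']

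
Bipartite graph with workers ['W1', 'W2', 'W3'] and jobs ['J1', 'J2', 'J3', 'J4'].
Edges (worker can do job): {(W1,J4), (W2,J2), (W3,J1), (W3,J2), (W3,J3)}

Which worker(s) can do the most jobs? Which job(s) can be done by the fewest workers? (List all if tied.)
Most versatile: W3 (3 jobs); Least covered: J1, J3, J4 (1 workers)

Worker degrees (jobs they can do): W1:1, W2:1, W3:3
Job degrees (workers who can do it): J1:1, J2:2, J3:1, J4:1

Maximum worker degree is 3, achieved by: W3
Minimum job degree is 1, achieved by: J1, J3, J4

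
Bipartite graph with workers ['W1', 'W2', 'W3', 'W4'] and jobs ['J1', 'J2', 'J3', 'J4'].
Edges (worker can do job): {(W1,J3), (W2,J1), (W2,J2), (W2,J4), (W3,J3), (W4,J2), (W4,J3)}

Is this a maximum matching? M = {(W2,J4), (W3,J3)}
No, size 2 is not maximum

Proposed matching has size 2.
Maximum matching size for this graph: 3.

This is NOT maximum - can be improved to size 3.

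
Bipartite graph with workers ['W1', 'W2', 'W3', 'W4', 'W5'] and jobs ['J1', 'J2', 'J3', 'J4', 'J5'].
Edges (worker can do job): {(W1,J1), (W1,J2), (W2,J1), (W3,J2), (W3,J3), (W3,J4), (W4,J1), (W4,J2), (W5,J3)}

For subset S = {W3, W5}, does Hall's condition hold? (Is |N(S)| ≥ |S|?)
Yes: |N(S)| = 3, |S| = 2

Subset S = {W3, W5}
Neighbors N(S) = {J2, J3, J4}

|N(S)| = 3, |S| = 2
Hall's condition: |N(S)| ≥ |S| is satisfied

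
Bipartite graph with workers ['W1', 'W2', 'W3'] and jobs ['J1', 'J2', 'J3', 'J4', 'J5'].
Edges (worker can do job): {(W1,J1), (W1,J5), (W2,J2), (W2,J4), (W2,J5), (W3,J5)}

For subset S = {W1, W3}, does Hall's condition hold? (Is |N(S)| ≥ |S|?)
Yes: |N(S)| = 2, |S| = 2

Subset S = {W1, W3}
Neighbors N(S) = {J1, J5}

|N(S)| = 2, |S| = 2
Hall's condition: |N(S)| ≥ |S| is satisfied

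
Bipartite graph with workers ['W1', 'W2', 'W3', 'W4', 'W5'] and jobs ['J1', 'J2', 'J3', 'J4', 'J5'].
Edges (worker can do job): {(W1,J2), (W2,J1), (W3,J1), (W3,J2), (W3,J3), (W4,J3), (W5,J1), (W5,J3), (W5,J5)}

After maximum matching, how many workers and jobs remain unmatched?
Unmatched: 1 workers, 1 jobs

Maximum matching size: 4
Workers: 5 total, 4 matched, 1 unmatched
Jobs: 5 total, 4 matched, 1 unmatched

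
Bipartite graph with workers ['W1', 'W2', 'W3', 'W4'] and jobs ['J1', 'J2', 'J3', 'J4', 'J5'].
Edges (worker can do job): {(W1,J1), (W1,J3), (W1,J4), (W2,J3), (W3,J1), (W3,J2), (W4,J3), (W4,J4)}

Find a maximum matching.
Matching: {(W1,J1), (W2,J3), (W3,J2), (W4,J4)}

Maximum matching (size 4):
  W1 → J1
  W2 → J3
  W3 → J2
  W4 → J4

Each worker is assigned to at most one job, and each job to at most one worker.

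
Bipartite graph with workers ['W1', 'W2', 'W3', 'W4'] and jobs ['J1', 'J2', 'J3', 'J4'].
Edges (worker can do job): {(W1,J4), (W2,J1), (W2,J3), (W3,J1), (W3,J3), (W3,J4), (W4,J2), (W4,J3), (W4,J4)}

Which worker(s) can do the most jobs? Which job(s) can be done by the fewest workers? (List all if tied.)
Most versatile: W3, W4 (3 jobs); Least covered: J2 (1 workers)

Worker degrees (jobs they can do): W1:1, W2:2, W3:3, W4:3
Job degrees (workers who can do it): J1:2, J2:1, J3:3, J4:3

Maximum worker degree is 3, achieved by: W3, W4
Minimum job degree is 1, achieved by: J2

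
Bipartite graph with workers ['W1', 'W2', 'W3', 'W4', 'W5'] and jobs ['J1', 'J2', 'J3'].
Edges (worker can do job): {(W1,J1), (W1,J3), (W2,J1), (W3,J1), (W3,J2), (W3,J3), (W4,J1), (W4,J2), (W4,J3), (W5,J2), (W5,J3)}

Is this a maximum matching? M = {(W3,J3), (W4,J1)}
No, size 2 is not maximum

Proposed matching has size 2.
Maximum matching size for this graph: 3.

This is NOT maximum - can be improved to size 3.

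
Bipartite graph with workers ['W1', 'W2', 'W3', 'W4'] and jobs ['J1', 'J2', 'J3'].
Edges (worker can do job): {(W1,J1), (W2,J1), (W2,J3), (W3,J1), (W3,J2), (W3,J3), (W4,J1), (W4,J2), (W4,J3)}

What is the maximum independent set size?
Maximum independent set = 4

By König's theorem:
- Min vertex cover = Max matching = 3
- Max independent set = Total vertices - Min vertex cover
- Max independent set = 7 - 3 = 4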